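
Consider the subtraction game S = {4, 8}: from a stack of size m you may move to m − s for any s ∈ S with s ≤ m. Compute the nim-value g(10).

2

Compute g(0), g(1), … for moves {4, 8}:
g(0) = mex{} = 0
g(1) = mex{} = 0
g(2) = mex{} = 0
g(3) = mex{} = 0
g(4) = mex{0} = 1
g(5) = mex{0} = 1
g(6) = mex{0} = 1
g(7) = mex{0} = 1
g(8) = mex{0,1} = 2
g(9) = mex{0,1} = 2
g(10) = mex{0,1} = 2
So g(10) = 2.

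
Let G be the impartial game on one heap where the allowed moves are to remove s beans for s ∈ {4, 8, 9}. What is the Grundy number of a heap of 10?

Build the Grundy sequence with g(k) = mex{g(k−s) : s ∈ {4, 8, 9}, s ≤ k}:
k:     0  1  2  3  4  5  6  7  8  9 10
g(k):  0  0  0  0  1  1  1  1  2  2  2
So g(10) = 2.

2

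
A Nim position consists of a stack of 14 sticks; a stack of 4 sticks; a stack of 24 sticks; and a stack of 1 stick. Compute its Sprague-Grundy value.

19

Nim-sum: 14 XOR 4 XOR 24 XOR 1 = 19.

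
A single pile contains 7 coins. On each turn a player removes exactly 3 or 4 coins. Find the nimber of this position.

0

Compute g(0), g(1), … for moves {3, 4}:
g(0) = mex{} = 0
g(1) = mex{} = 0
g(2) = mex{} = 0
g(3) = mex{0} = 1
g(4) = mex{0} = 1
g(5) = mex{0} = 1
g(6) = mex{0,1} = 2
g(7) = mex{1} = 0
So g(7) = 0.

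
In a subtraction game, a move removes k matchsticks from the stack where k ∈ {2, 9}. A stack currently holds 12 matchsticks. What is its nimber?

0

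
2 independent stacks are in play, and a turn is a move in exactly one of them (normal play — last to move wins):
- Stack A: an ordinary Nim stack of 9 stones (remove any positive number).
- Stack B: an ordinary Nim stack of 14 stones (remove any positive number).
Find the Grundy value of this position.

Stack A is a plain Nim stack of size 9, so its Grundy value is 9.
Stack B is a plain Nim stack of size 14, so its Grundy value is 14.
By the Sprague-Grundy theorem, the Grundy value of a sum of independent games is the XOR of the component values.
Combined value = 9 ⊕ 14 = 7.

7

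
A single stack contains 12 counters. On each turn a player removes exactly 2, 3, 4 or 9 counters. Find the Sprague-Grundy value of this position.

Compute g(0), g(1), … for moves {2, 3, 4, 9}:
g(0) = mex{} = 0
g(1) = mex{} = 0
g(2) = mex{0} = 1
g(3) = mex{0} = 1
g(4) = mex{0,1} = 2
g(5) = mex{0,1} = 2
g(6) = mex{1,2} = 0
g(7) = mex{1,2} = 0
g(8) = mex{0,2} = 1
g(9) = mex{0,2} = 1
g(10) = mex{0,1} = 2
g(11) = mex{0,1} = 2
g(12) = mex{1,2} = 0
So g(12) = 0.

0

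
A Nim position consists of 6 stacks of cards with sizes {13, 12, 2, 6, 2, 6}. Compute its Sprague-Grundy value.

Nim-sum: 13 ^ 12 ^ 2 ^ 6 ^ 2 ^ 6 = 1.

1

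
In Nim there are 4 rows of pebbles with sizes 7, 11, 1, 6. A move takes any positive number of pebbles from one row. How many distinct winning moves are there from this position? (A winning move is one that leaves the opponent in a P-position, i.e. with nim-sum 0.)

1

Nim-sum: 7 XOR 11 XOR 1 XOR 6 = 11.
The overall nim-sum is X = 11. A row of size p has a winning move iff p XOR X < p (reduce it to p XOR X).
  7: 7 XOR 11 = 12 ≥ 7 — no move.
  11: 11 XOR 11 = 0 < 11 — winning move (to 0).
  1: 1 XOR 11 = 10 ≥ 1 — no move.
  6: 6 XOR 11 = 13 ≥ 6 — no move.
That gives 1 winning move.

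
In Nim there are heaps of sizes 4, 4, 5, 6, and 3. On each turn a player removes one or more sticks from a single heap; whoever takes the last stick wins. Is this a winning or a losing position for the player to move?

Losing position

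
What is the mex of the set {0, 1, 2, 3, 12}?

The values 0, 1, 2, 3 are all present; 4 is the first non-negative integer missing from the set.

4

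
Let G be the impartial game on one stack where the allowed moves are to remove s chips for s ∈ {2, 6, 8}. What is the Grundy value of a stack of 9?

Compute g(0), g(1), … for moves {2, 6, 8}:
g(0) = mex{} = 0
g(1) = mex{} = 0
g(2) = mex{0} = 1
g(3) = mex{0} = 1
g(4) = mex{1} = 0
g(5) = mex{1} = 0
g(6) = mex{0} = 1
g(7) = mex{0} = 1
g(8) = mex{0,1} = 2
g(9) = mex{0,1} = 2
So g(9) = 2.

2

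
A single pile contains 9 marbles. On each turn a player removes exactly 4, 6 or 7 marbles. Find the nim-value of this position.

Compute g(0), g(1), … for moves {4, 6, 7}:
k:     0  1  2  3  4  5  6  7  8  9
g(k):  0  0  0  0  1  1  1  1  2  2
So g(9) = 2.

2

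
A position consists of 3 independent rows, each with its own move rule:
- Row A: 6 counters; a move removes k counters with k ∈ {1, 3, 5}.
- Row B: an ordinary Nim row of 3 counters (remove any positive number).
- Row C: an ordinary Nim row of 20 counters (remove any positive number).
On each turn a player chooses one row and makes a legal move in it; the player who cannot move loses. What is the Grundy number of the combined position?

For row A, compute g(0), g(1), … with moves {1, 3, 5}:
k:     0  1  2  3  4  5  6
g(k):  0  1  0  1  0  1  0
So g(6) = 0.
Row B is a plain Nim row of size 3, so its Grundy value is 3.
Row C is a plain Nim row of size 20, so its Grundy value is 20.
By the Sprague-Grundy theorem, the Grundy value of a sum of independent games is the XOR of the component values.
Combined value = 0 ⊕ 3 ⊕ 20 = 23.

23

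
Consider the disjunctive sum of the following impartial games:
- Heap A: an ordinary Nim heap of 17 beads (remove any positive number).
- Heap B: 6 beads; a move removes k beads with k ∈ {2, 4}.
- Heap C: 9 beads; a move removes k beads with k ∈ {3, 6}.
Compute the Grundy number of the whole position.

17

Heap A is a plain Nim heap of size 17, so its Grundy value is 17.
For heap B, compute g(0), g(1), … with moves {2, 4}:
g(0) = mex{} = 0
g(1) = mex{} = 0
g(2) = mex{0} = 1
g(3) = mex{0} = 1
g(4) = mex{0,1} = 2
g(5) = mex{0,1} = 2
g(6) = mex{1,2} = 0
So g(6) = 0.
Build the Grundy sequence for heap C with g(k) = mex{g(k−s) : s ∈ {3, 6}, s ≤ k}:
g(0) = mex{} = 0
g(1) = mex{} = 0
g(2) = mex{} = 0
g(3) = mex{0} = 1
g(4) = mex{0} = 1
g(5) = mex{0} = 1
g(6) = mex{0,1} = 2
g(7) = mex{0,1} = 2
g(8) = mex{0,1} = 2
g(9) = mex{1,2} = 0
So g(9) = 0.
By the Sprague-Grundy theorem, the Grundy value of a sum of independent games is the XOR of the component values.
Combined value = 17 XOR 0 XOR 0 = 17.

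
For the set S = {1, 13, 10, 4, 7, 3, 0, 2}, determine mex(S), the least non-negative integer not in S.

5

The values 0, 1, 2, 3, 4 are all present; 5 is the first non-negative integer missing from the set.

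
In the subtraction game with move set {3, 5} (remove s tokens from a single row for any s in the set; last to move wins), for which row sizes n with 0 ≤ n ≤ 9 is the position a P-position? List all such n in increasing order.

0, 1, 2, 8, 9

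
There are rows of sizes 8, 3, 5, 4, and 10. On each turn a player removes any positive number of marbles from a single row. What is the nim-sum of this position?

0

Write each in binary and XOR column by column:
  1000  (8)
  0011  (3)
  0101  (5)
  0100  (4)
  1010  (10)
  ----
  0000  (0)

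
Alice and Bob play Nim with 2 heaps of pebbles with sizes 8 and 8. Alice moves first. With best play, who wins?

Bob wins

Compute the nim-sum pairwise:
8 ^ 8 = 0
The nim-sum is 0, so this is a P-position: the player to move is in a losing position under optimal play; Alice is about to move from it and so loses — Bob wins.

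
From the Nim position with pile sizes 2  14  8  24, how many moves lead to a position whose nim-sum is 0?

1

Compute the nim-sum pairwise:
2 ⊕ 14 = 12
12 ⊕ 8 = 4
4 ⊕ 24 = 28
The overall nim-sum is X = 28. A pile of size p has a winning move iff p XOR X < p (reduce it to p XOR X).
  2: 2 XOR 28 = 30 ≥ 2 — no move.
  14: 14 XOR 28 = 18 ≥ 14 — no move.
  8: 8 XOR 28 = 20 ≥ 8 — no move.
  24: 24 XOR 28 = 4 < 24 — winning move (to 4).
That gives 1 winning move.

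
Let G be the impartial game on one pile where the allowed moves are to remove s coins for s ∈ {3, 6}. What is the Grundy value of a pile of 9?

Build the Grundy sequence with g(k) = mex{g(k−s) : s ∈ {3, 6}, s ≤ k}:
g(0) = mex{} = 0
g(1) = mex{} = 0
g(2) = mex{} = 0
g(3) = mex{0} = 1
g(4) = mex{0} = 1
g(5) = mex{0} = 1
g(6) = mex{0,1} = 2
g(7) = mex{0,1} = 2
g(8) = mex{0,1} = 2
g(9) = mex{1,2} = 0
So g(9) = 0.

0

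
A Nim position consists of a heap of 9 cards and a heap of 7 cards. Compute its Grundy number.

14

Compute the nim-sum pairwise:
9 ⊕ 7 = 14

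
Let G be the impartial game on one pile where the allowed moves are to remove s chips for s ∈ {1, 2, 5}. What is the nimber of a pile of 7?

1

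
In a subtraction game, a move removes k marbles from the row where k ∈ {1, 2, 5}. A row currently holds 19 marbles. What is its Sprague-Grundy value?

Grundy values for subtraction set {1, 2, 5}:
k:     0  1  2  3  4  5  6  7  8  9 10 11 12 13 14 15 16 17 18 19
g(k):  0  1  2  0  1  2  0  1  2  0  1  2  0  1  2  0  1  2  0  1
So g(19) = 1.

1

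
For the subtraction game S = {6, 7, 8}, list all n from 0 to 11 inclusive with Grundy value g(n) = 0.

0, 1, 2, 3, 4, 5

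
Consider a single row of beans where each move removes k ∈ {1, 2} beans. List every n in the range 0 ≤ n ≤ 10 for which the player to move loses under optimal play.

0, 3, 6, 9

Grundy values for subtraction set {1, 2}:
k:     0  1  2  3  4  5  6  7  8  9 10
g(k):  0  1  2  0  1  2  0  1  2  0  1
The P-positions (g = 0) in 0..10 are 0, 3, 6, 9.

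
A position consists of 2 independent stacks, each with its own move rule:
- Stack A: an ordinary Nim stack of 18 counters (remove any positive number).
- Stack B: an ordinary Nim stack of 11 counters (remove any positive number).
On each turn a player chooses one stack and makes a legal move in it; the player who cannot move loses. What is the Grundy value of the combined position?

25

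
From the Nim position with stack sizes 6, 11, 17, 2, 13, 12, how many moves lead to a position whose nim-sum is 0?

Compute the nim-sum pairwise:
6 XOR 11 = 13
13 XOR 17 = 28
28 XOR 2 = 30
30 XOR 13 = 19
19 XOR 12 = 31
The overall nim-sum is X = 31. A stack of size p has a winning move iff p XOR X < p (reduce it to p XOR X).
  6: 6 XOR 31 = 25 ≥ 6 — no move.
  11: 11 XOR 31 = 20 ≥ 11 — no move.
  17: 17 XOR 31 = 14 < 17 — winning move (to 14).
  2: 2 XOR 31 = 29 ≥ 2 — no move.
  13: 13 XOR 31 = 18 ≥ 13 — no move.
  12: 12 XOR 31 = 19 ≥ 12 — no move.
That gives 1 winning move.

1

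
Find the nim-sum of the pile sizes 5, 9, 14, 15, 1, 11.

Nim-sum: 5 XOR 9 XOR 14 XOR 15 XOR 1 XOR 11 = 7.

7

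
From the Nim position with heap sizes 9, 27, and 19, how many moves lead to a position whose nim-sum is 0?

Bitwise XOR of the heap sizes:
  01001  (9)
  11011  (27)
  10011  (19)
  -----
  00001  (1)
The overall nim-sum is X = 1. A heap of size p has a winning move iff p XOR X < p (reduce it to p XOR X).
  9: 9 XOR 1 = 8 < 9 — winning move (to 8).
  27: 27 XOR 1 = 26 < 27 — winning move (to 26).
  19: 19 XOR 1 = 18 < 19 — winning move (to 18).
That gives 3 winning moves.

3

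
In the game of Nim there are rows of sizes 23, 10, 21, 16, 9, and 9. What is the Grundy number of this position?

Nim-sum: 23 ^ 10 ^ 21 ^ 16 ^ 9 ^ 9 = 24.

24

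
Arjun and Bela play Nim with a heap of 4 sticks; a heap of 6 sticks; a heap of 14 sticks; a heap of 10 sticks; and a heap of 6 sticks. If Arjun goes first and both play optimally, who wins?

Nim-sum: 4 ⊕ 6 ⊕ 14 ⊕ 10 ⊕ 6 = 0.
The nim-sum is 0, so this is a P-position: the player to move is in a losing position under optimal play; Arjun is about to move from it and so loses — Bela wins.

Bela wins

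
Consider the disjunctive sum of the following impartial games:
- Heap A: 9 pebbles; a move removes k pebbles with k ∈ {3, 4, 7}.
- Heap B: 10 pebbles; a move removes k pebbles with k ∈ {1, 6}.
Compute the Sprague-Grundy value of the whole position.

2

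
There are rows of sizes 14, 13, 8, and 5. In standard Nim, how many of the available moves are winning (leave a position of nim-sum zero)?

3

Nim-sum: 14 ^ 13 ^ 8 ^ 5 = 14.
The overall nim-sum is X = 14. A row of size p has a winning move iff p XOR X < p (reduce it to p XOR X).
  14: 14 XOR 14 = 0 < 14 — winning move (to 0).
  13: 13 XOR 14 = 3 < 13 — winning move (to 3).
  8: 8 XOR 14 = 6 < 8 — winning move (to 6).
  5: 5 XOR 14 = 11 ≥ 5 — no move.
That gives 3 winning moves.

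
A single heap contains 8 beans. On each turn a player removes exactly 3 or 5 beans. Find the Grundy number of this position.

Compute g(0), g(1), … for moves {3, 5}:
g(0) = mex{} = 0
g(1) = mex{} = 0
g(2) = mex{} = 0
g(3) = mex{0} = 1
g(4) = mex{0} = 1
g(5) = mex{0} = 1
g(6) = mex{0,1} = 2
g(7) = mex{0,1} = 2
g(8) = mex{1} = 0
So g(8) = 0.

0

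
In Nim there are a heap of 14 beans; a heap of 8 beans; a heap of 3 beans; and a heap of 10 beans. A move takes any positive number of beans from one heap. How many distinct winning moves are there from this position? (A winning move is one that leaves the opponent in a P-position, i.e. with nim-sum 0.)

Nim-sum: 14 ⊕ 8 ⊕ 3 ⊕ 10 = 15.
The overall nim-sum is X = 15. A heap of size p has a winning move iff p XOR X < p (reduce it to p XOR X).
  14: 14 XOR 15 = 1 < 14 — winning move (to 1).
  8: 8 XOR 15 = 7 < 8 — winning move (to 7).
  3: 3 XOR 15 = 12 ≥ 3 — no move.
  10: 10 XOR 15 = 5 < 10 — winning move (to 5).
That gives 3 winning moves.

3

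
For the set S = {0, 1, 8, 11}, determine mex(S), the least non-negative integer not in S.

The values 0, 1 are all present; 2 is the first non-negative integer missing from the set.

2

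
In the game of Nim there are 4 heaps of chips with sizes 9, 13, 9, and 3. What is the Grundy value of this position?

Write each in binary and XOR column by column:
  1001  (9)
  1101  (13)
  1001  (9)
  0011  (3)
  ----
  1110  (14)

14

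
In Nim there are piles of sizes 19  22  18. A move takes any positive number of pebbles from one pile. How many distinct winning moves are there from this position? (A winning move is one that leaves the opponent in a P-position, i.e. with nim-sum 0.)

3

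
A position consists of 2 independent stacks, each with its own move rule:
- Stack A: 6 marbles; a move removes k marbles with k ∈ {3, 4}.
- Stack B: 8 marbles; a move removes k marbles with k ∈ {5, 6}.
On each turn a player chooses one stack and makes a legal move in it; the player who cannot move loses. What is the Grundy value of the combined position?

3

Grundy values for stack A (subtraction set {3, 4}):
g(0) = mex{} = 0
g(1) = mex{} = 0
g(2) = mex{} = 0
g(3) = mex{0} = 1
g(4) = mex{0} = 1
g(5) = mex{0} = 1
g(6) = mex{0,1} = 2
So g(6) = 2.
Build the Grundy sequence for stack B with g(k) = mex{g(k−s) : s ∈ {5, 6}, s ≤ k}:
g(0) = mex{} = 0
g(1) = mex{} = 0
g(2) = mex{} = 0
g(3) = mex{} = 0
g(4) = mex{} = 0
g(5) = mex{0} = 1
g(6) = mex{0} = 1
g(7) = mex{0} = 1
g(8) = mex{0} = 1
So g(8) = 1.
The value of a disjunctive sum is the nim-sum of the parts.
Combined value = 2 XOR 1 = 3.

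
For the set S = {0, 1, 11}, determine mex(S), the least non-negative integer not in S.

2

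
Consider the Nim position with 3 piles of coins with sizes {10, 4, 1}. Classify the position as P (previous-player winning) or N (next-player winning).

N-position

Nim-sum: 10 ^ 4 ^ 1 = 15.
The nim-sum is 15 ≠ 0, so this is an N-position: the player to move can win.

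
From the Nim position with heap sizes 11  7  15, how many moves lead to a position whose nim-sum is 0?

In binary:
  1011  (11)
  0111  (7)
  1111  (15)
  ----
  0011  (3)
The overall nim-sum is X = 3. A heap of size p has a winning move iff p XOR X < p (reduce it to p XOR X).
  11: 11 XOR 3 = 8 < 11 — winning move (to 8).
  7: 7 XOR 3 = 4 < 7 — winning move (to 4).
  15: 15 XOR 3 = 12 < 15 — winning move (to 12).
That gives 3 winning moves.

3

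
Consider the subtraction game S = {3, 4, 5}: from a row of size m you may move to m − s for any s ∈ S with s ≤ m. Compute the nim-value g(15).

Grundy values for subtraction set {3, 4, 5}:
k:     0  1  2  3  4  5  6  7  8  9 10 11 12 13 14 15
g(k):  0  0  0  1  1  1  2  2  0  0  0  1  1  1  2  2
So g(15) = 2.

2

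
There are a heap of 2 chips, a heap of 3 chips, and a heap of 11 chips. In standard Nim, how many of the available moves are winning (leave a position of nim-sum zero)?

1

Compute the nim-sum pairwise:
2 XOR 3 = 1
1 XOR 11 = 10
The overall nim-sum is X = 10. A heap of size p has a winning move iff p XOR X < p (reduce it to p XOR X).
  2: 2 XOR 10 = 8 ≥ 2 — no move.
  3: 3 XOR 10 = 9 ≥ 3 — no move.
  11: 11 XOR 10 = 1 < 11 — winning move (to 1).
That gives 1 winning move.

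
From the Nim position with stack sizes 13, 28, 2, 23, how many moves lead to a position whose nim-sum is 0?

Compute the nim-sum pairwise:
13 ^ 28 = 17
17 ^ 2 = 19
19 ^ 23 = 4
The overall nim-sum is X = 4. A stack of size p has a winning move iff p XOR X < p (reduce it to p XOR X).
  13: 13 XOR 4 = 9 < 13 — winning move (to 9).
  28: 28 XOR 4 = 24 < 28 — winning move (to 24).
  2: 2 XOR 4 = 6 ≥ 2 — no move.
  23: 23 XOR 4 = 19 < 23 — winning move (to 19).
That gives 3 winning moves.

3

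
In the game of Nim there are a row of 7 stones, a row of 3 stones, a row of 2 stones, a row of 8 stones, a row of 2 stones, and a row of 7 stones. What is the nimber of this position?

11

In binary:
  0111  (7)
  0011  (3)
  0010  (2)
  1000  (8)
  0010  (2)
  0111  (7)
  ----
  1011  (11)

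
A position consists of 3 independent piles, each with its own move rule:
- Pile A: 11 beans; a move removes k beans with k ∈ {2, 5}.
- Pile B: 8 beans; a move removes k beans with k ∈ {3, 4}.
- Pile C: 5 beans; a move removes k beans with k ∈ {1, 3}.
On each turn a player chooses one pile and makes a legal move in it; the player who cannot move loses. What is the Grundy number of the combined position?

1

For pile A, compute g(0), g(1), … with moves {2, 5}:
k:     0  1  2  3  4  5  6  7  8  9 10 11
g(k):  0  0  1  1  0  2  1  0  0  1  1  0
So g(11) = 0.
For pile B, compute g(0), g(1), … with moves {3, 4}:
g(0) = mex{} = 0
g(1) = mex{} = 0
g(2) = mex{} = 0
g(3) = mex{0} = 1
g(4) = mex{0} = 1
g(5) = mex{0} = 1
g(6) = mex{0,1} = 2
g(7) = mex{1} = 0
g(8) = mex{1} = 0
So g(8) = 0.
Build the Grundy sequence for pile C with g(k) = mex{g(k−s) : s ∈ {1, 3}, s ≤ k}:
k:     0  1  2  3  4  5
g(k):  0  1  0  1  0  1
So g(5) = 1.
By the Sprague-Grundy theorem, the Grundy value of a sum of independent games is the XOR of the component values.
Combined value = 0 XOR 0 XOR 1 = 1.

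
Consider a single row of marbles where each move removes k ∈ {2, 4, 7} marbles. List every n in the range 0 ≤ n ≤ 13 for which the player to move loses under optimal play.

0, 1, 6, 9, 12

Grundy values for subtraction set {2, 4, 7}:
k:     0  1  2  3  4  5  6  7  8  9 10 11 12 13
g(k):  0  0  1  1  2  2  0  3  1  0  2  1  0  2
The P-positions (g = 0) in 0..13 are 0, 1, 6, 9, 12.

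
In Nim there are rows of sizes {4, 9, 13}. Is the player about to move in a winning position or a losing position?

Losing position

Nim-sum: 4 ⊕ 9 ⊕ 13 = 0.
The nim-sum is 0, so this is a P-position: the player to move is in a losing position under optimal play.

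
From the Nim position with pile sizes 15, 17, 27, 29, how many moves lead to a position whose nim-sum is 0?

Nim-sum: 15 ^ 17 ^ 27 ^ 29 = 24.
The overall nim-sum is X = 24. A pile of size p has a winning move iff p XOR X < p (reduce it to p XOR X).
  15: 15 XOR 24 = 23 ≥ 15 — no move.
  17: 17 XOR 24 = 9 < 17 — winning move (to 9).
  27: 27 XOR 24 = 3 < 27 — winning move (to 3).
  29: 29 XOR 24 = 5 < 29 — winning move (to 5).
That gives 3 winning moves.

3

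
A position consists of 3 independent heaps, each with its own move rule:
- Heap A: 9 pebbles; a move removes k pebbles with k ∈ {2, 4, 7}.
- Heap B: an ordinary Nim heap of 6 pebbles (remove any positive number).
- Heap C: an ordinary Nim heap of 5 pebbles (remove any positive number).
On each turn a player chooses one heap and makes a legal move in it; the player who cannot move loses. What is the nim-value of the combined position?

Grundy values for heap A (subtraction set {2, 4, 7}):
g(0) = mex{} = 0
g(1) = mex{} = 0
g(2) = mex{0} = 1
g(3) = mex{0} = 1
g(4) = mex{0,1} = 2
g(5) = mex{0,1} = 2
g(6) = mex{1,2} = 0
g(7) = mex{0,1,2} = 3
g(8) = mex{0,2} = 1
g(9) = mex{1,2,3} = 0
So g(9) = 0.
Heap B is a plain Nim heap of size 6, so its Grundy value is 6.
Heap C is a plain Nim heap of size 5, so its Grundy value is 5.
The value of a disjunctive sum is the nim-sum of the parts.
Combined value = 0 XOR 6 XOR 5 = 3.

3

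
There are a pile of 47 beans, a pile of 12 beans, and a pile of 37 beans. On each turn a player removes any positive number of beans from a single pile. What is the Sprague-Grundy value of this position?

6

Nim-sum: 47 ⊕ 12 ⊕ 37 = 6.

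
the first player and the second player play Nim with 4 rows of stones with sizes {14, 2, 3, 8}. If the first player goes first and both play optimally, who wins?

the first player wins

In binary:
  1110  (14)
  0010  (2)
  0011  (3)
  1000  (8)
  ----
  0111  (7)
The nim-sum is 7 ≠ 0, so this is an N-position: the player to move can win; the first player has a winning move.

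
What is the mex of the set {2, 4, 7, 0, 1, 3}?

5

The values 0, 1, 2, 3, 4 are all present; 5 is the first non-negative integer missing from the set.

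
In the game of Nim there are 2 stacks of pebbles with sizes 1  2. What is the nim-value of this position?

Compute the nim-sum pairwise:
1 XOR 2 = 3

3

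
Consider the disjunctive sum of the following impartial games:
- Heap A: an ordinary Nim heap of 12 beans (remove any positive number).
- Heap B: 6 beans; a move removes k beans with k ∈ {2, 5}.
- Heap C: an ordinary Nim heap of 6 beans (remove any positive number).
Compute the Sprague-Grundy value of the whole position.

Heap A is a plain Nim heap of size 12, so its Grundy value is 12.
Build the Grundy sequence for heap B with g(k) = mex{g(k−s) : s ∈ {2, 5}, s ≤ k}:
k:     0  1  2  3  4  5  6
g(k):  0  0  1  1  0  2  1
So g(6) = 1.
Heap C is a plain Nim heap of size 6, so its Grundy value is 6.
By the Sprague-Grundy theorem, the Grundy value of a sum of independent games is the XOR of the component values.
Combined value = 12 XOR 1 XOR 6 = 11.

11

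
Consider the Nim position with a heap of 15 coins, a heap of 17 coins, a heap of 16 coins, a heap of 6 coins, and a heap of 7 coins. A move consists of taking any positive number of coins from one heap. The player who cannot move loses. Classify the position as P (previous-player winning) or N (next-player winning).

N-position

Nim-sum: 15 ⊕ 17 ⊕ 16 ⊕ 6 ⊕ 7 = 15.
The nim-sum is 15 ≠ 0, so this is an N-position: the player to move can win.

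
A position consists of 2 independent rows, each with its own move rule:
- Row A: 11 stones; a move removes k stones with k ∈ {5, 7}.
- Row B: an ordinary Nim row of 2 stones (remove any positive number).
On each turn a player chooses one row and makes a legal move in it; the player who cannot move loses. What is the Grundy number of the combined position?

Build the Grundy sequence for row A with g(k) = mex{g(k−s) : s ∈ {5, 7}, s ≤ k}:
k:     0  1  2  3  4  5  6  7  8  9 10 11
g(k):  0  0  0  0  0  1  1  1  1  1  2  2
So g(11) = 2.
Row B is a plain Nim row of size 2, so its Grundy value is 2.
By the Sprague-Grundy theorem, the Grundy value of a sum of independent games is the XOR of the component values.
Combined value = 2 ⊕ 2 = 0.

0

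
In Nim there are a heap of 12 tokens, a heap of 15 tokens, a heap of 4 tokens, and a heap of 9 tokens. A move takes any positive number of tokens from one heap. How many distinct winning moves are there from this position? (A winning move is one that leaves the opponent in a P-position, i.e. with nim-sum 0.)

Write each in binary and XOR column by column:
  1100  (12)
  1111  (15)
  0100  (4)
  1001  (9)
  ----
  1110  (14)
The overall nim-sum is X = 14. A heap of size p has a winning move iff p XOR X < p (reduce it to p XOR X).
  12: 12 XOR 14 = 2 < 12 — winning move (to 2).
  15: 15 XOR 14 = 1 < 15 — winning move (to 1).
  4: 4 XOR 14 = 10 ≥ 4 — no move.
  9: 9 XOR 14 = 7 < 9 — winning move (to 7).
That gives 3 winning moves.

3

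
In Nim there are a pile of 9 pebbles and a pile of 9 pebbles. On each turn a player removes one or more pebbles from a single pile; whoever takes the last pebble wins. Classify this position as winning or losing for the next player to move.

Losing position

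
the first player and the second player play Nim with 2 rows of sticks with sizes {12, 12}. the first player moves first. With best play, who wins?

the second player wins

Nim-sum: 12 XOR 12 = 0.
The nim-sum is 0, so this is a P-position: the player to move is in a losing position under optimal play; the first player is about to move from it and so loses — the second player wins.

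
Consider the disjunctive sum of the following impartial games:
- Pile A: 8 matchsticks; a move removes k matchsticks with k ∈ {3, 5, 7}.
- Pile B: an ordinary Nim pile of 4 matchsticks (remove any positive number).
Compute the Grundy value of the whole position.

For pile A, compute g(0), g(1), … with moves {3, 5, 7}:
g(0) = mex{} = 0
g(1) = mex{} = 0
g(2) = mex{} = 0
g(3) = mex{0} = 1
g(4) = mex{0} = 1
g(5) = mex{0} = 1
g(6) = mex{0,1} = 2
g(7) = mex{0,1} = 2
g(8) = mex{0,1} = 2
So g(8) = 2.
Pile B is a plain Nim pile of size 4, so its Grundy value is 4.
The value of a disjunctive sum is the nim-sum of the parts.
Combined value = 2 ⊕ 4 = 6.

6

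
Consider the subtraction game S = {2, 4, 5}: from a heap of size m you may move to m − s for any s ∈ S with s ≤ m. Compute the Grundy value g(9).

Grundy values for subtraction set {2, 4, 5}:
g(0) = mex{} = 0
g(1) = mex{} = 0
g(2) = mex{0} = 1
g(3) = mex{0} = 1
g(4) = mex{0,1} = 2
g(5) = mex{0,1} = 2
g(6) = mex{0,1,2} = 3
g(7) = mex{1,2} = 0
g(8) = mex{1,2,3} = 0
g(9) = mex{0,2} = 1
So g(9) = 1.

1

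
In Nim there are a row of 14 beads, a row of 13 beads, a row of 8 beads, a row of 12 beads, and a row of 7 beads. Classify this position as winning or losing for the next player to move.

Nim-sum: 14 ⊕ 13 ⊕ 8 ⊕ 12 ⊕ 7 = 0.
The nim-sum is 0, so this is a P-position: the player to move is in a losing position under optimal play.

Losing position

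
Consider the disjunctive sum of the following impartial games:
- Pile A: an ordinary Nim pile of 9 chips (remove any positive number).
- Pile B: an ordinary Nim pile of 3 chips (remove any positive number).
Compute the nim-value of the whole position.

10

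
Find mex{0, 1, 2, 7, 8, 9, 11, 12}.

3

The values 0, 1, 2 are all present; 3 is the first non-negative integer missing from the set.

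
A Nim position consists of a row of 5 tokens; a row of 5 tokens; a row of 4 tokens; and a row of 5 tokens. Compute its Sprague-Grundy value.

Nim-sum: 5 ⊕ 5 ⊕ 4 ⊕ 5 = 1.

1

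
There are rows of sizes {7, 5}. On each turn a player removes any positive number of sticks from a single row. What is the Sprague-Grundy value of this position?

Compute the nim-sum pairwise:
7 XOR 5 = 2

2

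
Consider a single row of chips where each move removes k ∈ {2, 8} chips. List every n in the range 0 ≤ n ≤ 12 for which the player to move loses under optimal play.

Build the Grundy sequence with g(k) = mex{g(k−s) : s ∈ {2, 8}, s ≤ k}:
g(0) = mex{} = 0
g(1) = mex{} = 0
g(2) = mex{0} = 1
g(3) = mex{0} = 1
g(4) = mex{1} = 0
g(5) = mex{1} = 0
g(6) = mex{0} = 1
g(7) = mex{0} = 1
g(8) = mex{0,1} = 2
g(9) = mex{0,1} = 2
g(10) = mex{1,2} = 0
g(11) = mex{1,2} = 0
g(12) = mex{0} = 1
The P-positions (g = 0) in 0..12 are 0, 1, 4, 5, 10, 11.

0, 1, 4, 5, 10, 11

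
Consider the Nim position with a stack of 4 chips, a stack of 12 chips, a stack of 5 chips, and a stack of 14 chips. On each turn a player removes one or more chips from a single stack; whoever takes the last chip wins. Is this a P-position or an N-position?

Nim-sum: 4 ⊕ 12 ⊕ 5 ⊕ 14 = 3.
The nim-sum is 3 ≠ 0, so this is an N-position: the player to move can win.

N-position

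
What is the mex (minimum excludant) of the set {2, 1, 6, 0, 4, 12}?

The values 0, 1, 2 are all present; 3 is the first non-negative integer missing from the set.

3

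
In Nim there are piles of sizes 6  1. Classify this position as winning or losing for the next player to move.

Winning position

Nim-sum: 6 ^ 1 = 7.
The nim-sum is 7 ≠ 0, so this is an N-position: the player to move can win.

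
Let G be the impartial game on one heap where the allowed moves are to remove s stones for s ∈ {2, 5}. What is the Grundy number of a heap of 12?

Build the Grundy sequence with g(k) = mex{g(k−s) : s ∈ {2, 5}, s ≤ k}:
g(0) = mex{} = 0
g(1) = mex{} = 0
g(2) = mex{0} = 1
g(3) = mex{0} = 1
g(4) = mex{1} = 0
g(5) = mex{0,1} = 2
g(6) = mex{0} = 1
g(7) = mex{1,2} = 0
g(8) = mex{1} = 0
g(9) = mex{0} = 1
g(10) = mex{0,2} = 1
g(11) = mex{1} = 0
g(12) = mex{0,1} = 2
So g(12) = 2.

2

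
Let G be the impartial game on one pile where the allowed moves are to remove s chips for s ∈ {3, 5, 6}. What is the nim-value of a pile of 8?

Compute g(0), g(1), … for moves {3, 5, 6}:
g(0) = mex{} = 0
g(1) = mex{} = 0
g(2) = mex{} = 0
g(3) = mex{0} = 1
g(4) = mex{0} = 1
g(5) = mex{0} = 1
g(6) = mex{0,1} = 2
g(7) = mex{0,1} = 2
g(8) = mex{0,1} = 2
So g(8) = 2.

2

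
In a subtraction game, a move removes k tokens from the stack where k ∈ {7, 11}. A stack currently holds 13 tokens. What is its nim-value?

1

Build the Grundy sequence with g(k) = mex{g(k−s) : s ∈ {7, 11}, s ≤ k}:
k:     0  1  2  3  4  5  6  7  8  9 10 11 12 13
g(k):  0  0  0  0  0  0  0  1  1  1  1  1  1  1
So g(13) = 1.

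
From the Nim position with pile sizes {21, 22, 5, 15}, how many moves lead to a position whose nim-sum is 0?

1

Nim-sum: 21 ^ 22 ^ 5 ^ 15 = 9.
The overall nim-sum is X = 9. A pile of size p has a winning move iff p XOR X < p (reduce it to p XOR X).
  21: 21 XOR 9 = 28 ≥ 21 — no move.
  22: 22 XOR 9 = 31 ≥ 22 — no move.
  5: 5 XOR 9 = 12 ≥ 5 — no move.
  15: 15 XOR 9 = 6 < 15 — winning move (to 6).
That gives 1 winning move.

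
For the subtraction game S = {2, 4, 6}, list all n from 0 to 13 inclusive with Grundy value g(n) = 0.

0, 1, 8, 9

Grundy values for subtraction set {2, 4, 6}:
k:     0  1  2  3  4  5  6  7  8  9 10 11 12 13
g(k):  0  0  1  1  2  2  3  3  0  0  1  1  2  2
The P-positions (g = 0) in 0..13 are 0, 1, 8, 9.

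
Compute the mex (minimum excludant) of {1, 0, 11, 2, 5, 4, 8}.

The values 0, 1, 2 are all present; 3 is the first non-negative integer missing from the set.

3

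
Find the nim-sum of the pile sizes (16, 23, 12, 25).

18

Bitwise XOR of the heap sizes:
  10000  (16)
  10111  (23)
  01100  (12)
  11001  (25)
  -----
  10010  (18)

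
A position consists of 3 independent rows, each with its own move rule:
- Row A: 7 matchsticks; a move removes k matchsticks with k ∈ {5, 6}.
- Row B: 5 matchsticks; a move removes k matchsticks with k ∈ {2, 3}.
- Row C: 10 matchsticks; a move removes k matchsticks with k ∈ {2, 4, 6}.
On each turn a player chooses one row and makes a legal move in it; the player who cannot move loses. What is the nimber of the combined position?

For row A, compute g(0), g(1), … with moves {5, 6}:
g(0) = mex{} = 0
g(1) = mex{} = 0
g(2) = mex{} = 0
g(3) = mex{} = 0
g(4) = mex{} = 0
g(5) = mex{0} = 1
g(6) = mex{0} = 1
g(7) = mex{0} = 1
So g(7) = 1.
For row B, compute g(0), g(1), … with moves {2, 3}:
g(0) = mex{} = 0
g(1) = mex{} = 0
g(2) = mex{0} = 1
g(3) = mex{0} = 1
g(4) = mex{0,1} = 2
g(5) = mex{1} = 0
So g(5) = 0.
Build the Grundy sequence for row C with g(k) = mex{g(k−s) : s ∈ {2, 4, 6}, s ≤ k}:
k:     0  1  2  3  4  5  6  7  8  9 10
g(k):  0  0  1  1  2  2  3  3  0  0  1
So g(10) = 1.
By the Sprague-Grundy theorem, the Grundy value of a sum of independent games is the XOR of the component values.
Combined value = 1 ⊕ 0 ⊕ 1 = 0.

0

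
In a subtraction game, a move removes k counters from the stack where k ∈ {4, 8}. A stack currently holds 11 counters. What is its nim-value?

2

Grundy values for subtraction set {4, 8}:
g(0) = mex{} = 0
g(1) = mex{} = 0
g(2) = mex{} = 0
g(3) = mex{} = 0
g(4) = mex{0} = 1
g(5) = mex{0} = 1
g(6) = mex{0} = 1
g(7) = mex{0} = 1
g(8) = mex{0,1} = 2
g(9) = mex{0,1} = 2
g(10) = mex{0,1} = 2
g(11) = mex{0,1} = 2
So g(11) = 2.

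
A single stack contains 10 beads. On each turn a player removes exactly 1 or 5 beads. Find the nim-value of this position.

Compute g(0), g(1), … for moves {1, 5}:
k:     0  1  2  3  4  5  6  7  8  9 10
g(k):  0  1  0  1  0  1  0  1  0  1  0
So g(10) = 0.

0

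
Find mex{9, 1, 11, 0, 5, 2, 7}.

3

The values 0, 1, 2 are all present; 3 is the first non-negative integer missing from the set.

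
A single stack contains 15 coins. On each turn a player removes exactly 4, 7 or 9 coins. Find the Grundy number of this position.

0

Build the Grundy sequence with g(k) = mex{g(k−s) : s ∈ {4, 7, 9}, s ≤ k}:
k:     0  1  2  3  4  5  6  7  8  9 10 11 12 13 14 15
g(k):  0  0  0  0  1  1  1  1  2  2  2  2  3  0  0  0
So g(15) = 0.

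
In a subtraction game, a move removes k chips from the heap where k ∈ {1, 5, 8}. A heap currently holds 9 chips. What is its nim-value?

Compute g(0), g(1), … for moves {1, 5, 8}:
k:     0  1  2  3  4  5  6  7  8  9
g(k):  0  1  0  1  0  1  0  1  2  3
So g(9) = 3.

3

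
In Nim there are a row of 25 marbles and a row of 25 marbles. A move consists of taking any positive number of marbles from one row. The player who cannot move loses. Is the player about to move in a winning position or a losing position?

Losing position

Compute the nim-sum pairwise:
25 XOR 25 = 0
The nim-sum is 0, so this is a P-position: the player to move is in a losing position under optimal play.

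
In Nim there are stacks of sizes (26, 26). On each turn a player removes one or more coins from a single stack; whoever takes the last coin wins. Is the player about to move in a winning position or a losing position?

Losing position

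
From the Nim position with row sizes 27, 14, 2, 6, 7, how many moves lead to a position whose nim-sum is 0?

1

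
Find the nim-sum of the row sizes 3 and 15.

Nim-sum: 3 XOR 15 = 12.

12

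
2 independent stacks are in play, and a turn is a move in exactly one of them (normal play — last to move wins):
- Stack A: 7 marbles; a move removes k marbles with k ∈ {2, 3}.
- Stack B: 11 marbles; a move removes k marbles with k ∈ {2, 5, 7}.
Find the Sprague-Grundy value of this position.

For stack A, compute g(0), g(1), … with moves {2, 3}:
k:     0  1  2  3  4  5  6  7
g(k):  0  0  1  1  2  0  0  1
So g(7) = 1.
Grundy values for stack B (subtraction set {2, 5, 7}):
k:     0  1  2  3  4  5  6  7  8  9 10 11
g(k):  0  0  1  1  0  2  1  3  2  2  0  3
So g(11) = 3.
The value of a disjunctive sum is the nim-sum of the parts.
Combined value = 1 ⊕ 3 = 2.

2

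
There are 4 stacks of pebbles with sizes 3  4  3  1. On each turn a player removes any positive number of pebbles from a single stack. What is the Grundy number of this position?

In binary:
  011  (3)
  100  (4)
  011  (3)
  001  (1)
  ---
  101  (5)

5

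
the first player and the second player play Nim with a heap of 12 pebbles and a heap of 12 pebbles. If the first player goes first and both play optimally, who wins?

Nim-sum: 12 XOR 12 = 0.
The nim-sum is 0, so this is a P-position: the player to move is in a losing position under optimal play; the first player is about to move from it and so loses — the second player wins.

the second player wins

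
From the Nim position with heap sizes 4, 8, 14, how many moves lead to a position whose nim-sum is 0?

Compute the nim-sum pairwise:
4 ^ 8 = 12
12 ^ 14 = 2
The overall nim-sum is X = 2. A heap of size p has a winning move iff p XOR X < p (reduce it to p XOR X).
  4: 4 XOR 2 = 6 ≥ 4 — no move.
  8: 8 XOR 2 = 10 ≥ 8 — no move.
  14: 14 XOR 2 = 12 < 14 — winning move (to 12).
That gives 1 winning move.

1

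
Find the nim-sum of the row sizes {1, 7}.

6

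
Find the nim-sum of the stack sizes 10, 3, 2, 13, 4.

Nim-sum: 10 ^ 3 ^ 2 ^ 13 ^ 4 = 2.

2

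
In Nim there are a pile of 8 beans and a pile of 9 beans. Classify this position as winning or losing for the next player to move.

Winning position

Compute the nim-sum pairwise:
8 ^ 9 = 1
The nim-sum is 1 ≠ 0, so this is an N-position: the player to move can win.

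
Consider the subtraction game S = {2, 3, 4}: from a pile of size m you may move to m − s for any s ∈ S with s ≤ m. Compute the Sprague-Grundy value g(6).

0

Compute g(0), g(1), … for moves {2, 3, 4}:
k:     0  1  2  3  4  5  6
g(k):  0  0  1  1  2  2  0
So g(6) = 0.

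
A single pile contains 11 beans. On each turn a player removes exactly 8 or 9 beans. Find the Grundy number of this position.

1

Compute g(0), g(1), … for moves {8, 9}:
k:     0  1  2  3  4  5  6  7  8  9 10 11
g(k):  0  0  0  0  0  0  0  0  1  1  1  1
So g(11) = 1.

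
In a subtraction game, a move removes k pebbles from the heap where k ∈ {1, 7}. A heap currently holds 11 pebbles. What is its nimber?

1

Compute g(0), g(1), … for moves {1, 7}:
g(0) = mex{} = 0
g(1) = mex{0} = 1
g(2) = mex{1} = 0
g(3) = mex{0} = 1
g(4) = mex{1} = 0
g(5) = mex{0} = 1
g(6) = mex{1} = 0
g(7) = mex{0} = 1
g(8) = mex{1} = 0
g(9) = mex{0} = 1
g(10) = mex{1} = 0
g(11) = mex{0} = 1
So g(11) = 1.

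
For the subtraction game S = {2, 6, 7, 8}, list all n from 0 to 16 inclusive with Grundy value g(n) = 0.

0, 1, 4, 5, 14, 15

Compute g(0), g(1), … for moves {2, 6, 7, 8}:
k:     0  1  2  3  4  5  6  7  8  9 10 11 12 13 14 15 16
g(k):  0  0  1  1  0  0  1  1  2  2  3  3  2  2  0  0  1
The P-positions (g = 0) in 0..16 are 0, 1, 4, 5, 14, 15.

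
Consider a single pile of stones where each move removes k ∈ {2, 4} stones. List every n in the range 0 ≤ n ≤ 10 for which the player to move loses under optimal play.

0, 1, 6, 7

Build the Grundy sequence with g(k) = mex{g(k−s) : s ∈ {2, 4}, s ≤ k}:
g(0) = mex{} = 0
g(1) = mex{} = 0
g(2) = mex{0} = 1
g(3) = mex{0} = 1
g(4) = mex{0,1} = 2
g(5) = mex{0,1} = 2
g(6) = mex{1,2} = 0
g(7) = mex{1,2} = 0
g(8) = mex{0,2} = 1
g(9) = mex{0,2} = 1
g(10) = mex{0,1} = 2
The P-positions (g = 0) in 0..10 are 0, 1, 6, 7.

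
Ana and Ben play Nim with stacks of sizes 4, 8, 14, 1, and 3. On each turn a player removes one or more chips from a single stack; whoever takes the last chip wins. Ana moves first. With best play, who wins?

Nim-sum: 4 XOR 8 XOR 14 XOR 1 XOR 3 = 0.
The nim-sum is 0, so this is a P-position: the player to move is in a losing position under optimal play; Ana is about to move from it and so loses — Ben wins.

Ben wins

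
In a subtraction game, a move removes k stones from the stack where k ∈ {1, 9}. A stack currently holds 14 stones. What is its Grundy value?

0

Grundy values for subtraction set {1, 9}:
g(0) = mex{} = 0
g(1) = mex{0} = 1
g(2) = mex{1} = 0
g(3) = mex{0} = 1
g(4) = mex{1} = 0
g(5) = mex{0} = 1
g(6) = mex{1} = 0
g(7) = mex{0} = 1
g(8) = mex{1} = 0
g(9) = mex{0} = 1
g(10) = mex{1} = 0
g(11) = mex{0} = 1
g(12) = mex{1} = 0
g(13) = mex{0} = 1
g(14) = mex{1} = 0
So g(14) = 0.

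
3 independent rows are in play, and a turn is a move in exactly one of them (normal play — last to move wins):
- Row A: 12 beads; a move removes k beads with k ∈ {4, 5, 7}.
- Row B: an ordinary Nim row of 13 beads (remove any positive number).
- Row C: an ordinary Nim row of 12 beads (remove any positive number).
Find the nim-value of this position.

Grundy values for row A (subtraction set {4, 5, 7}):
g(0) = mex{} = 0
g(1) = mex{} = 0
g(2) = mex{} = 0
g(3) = mex{} = 0
g(4) = mex{0} = 1
g(5) = mex{0} = 1
g(6) = mex{0} = 1
g(7) = mex{0} = 1
g(8) = mex{0,1} = 2
g(9) = mex{0,1} = 2
g(10) = mex{0,1} = 2
g(11) = mex{1} = 0
g(12) = mex{1,2} = 0
So g(12) = 0.
Row B is a plain Nim row of size 13, so its Grundy value is 13.
Row C is a plain Nim row of size 12, so its Grundy value is 12.
The value of a disjunctive sum is the nim-sum of the parts.
Combined value = 0 ⊕ 13 ⊕ 12 = 1.

1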